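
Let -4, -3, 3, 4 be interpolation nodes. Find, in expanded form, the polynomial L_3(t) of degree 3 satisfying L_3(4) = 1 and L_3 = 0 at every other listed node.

L_3(t) = (1/56)t^3 + (1/14)t^2 - (9/56)t - 9/14

L_3(t) = (t + 4)(t + 3)(t - 3) / [(8)·(7)·(1)]
       = (t^3 + 4t^2 - 9t - 36) / (56)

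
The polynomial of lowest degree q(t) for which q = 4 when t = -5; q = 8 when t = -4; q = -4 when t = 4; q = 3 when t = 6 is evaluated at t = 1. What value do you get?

19/33

Using Newton's divided-difference form:
q[-5,-4] = (8 - 4) / (-4 - (-5)) = 4
q[-4,4] = (-4 - 8) / (4 - (-4)) = -3/2
q[4,6] = (3 - (-4)) / (6 - 4) = 7/2
q[-5,-4,4] = (-3/2 - 4) / (4 - (-5)) = -11/18
q[-4,4,6] = (7/2 - (-3/2)) / (6 - (-4)) = 1/2
q[-5,-4,4,6] = (1/2 - (-11/18)) / (6 - (-5)) = 10/99
q(1) = 4 + 4·(6) + (-11/18)·(6)·(5) + (10/99)·(6)·(5)·(-3) = 19/33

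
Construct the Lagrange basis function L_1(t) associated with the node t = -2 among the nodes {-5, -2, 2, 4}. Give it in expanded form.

L_1(t) = (t + 5)(t - 2)(t - 4) / [(3)·(-4)·(-6)]
       = (t^3 - t^2 - 22t + 40) / (72)

L_1(t) = (1/72)t^3 - (1/72)t^2 - (11/36)t + 5/9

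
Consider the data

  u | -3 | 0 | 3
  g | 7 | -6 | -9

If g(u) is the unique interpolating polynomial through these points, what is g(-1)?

Evaluate each Lagrange basis at u = -1:
L_0(-1) = (-1)·(-4)/[(-3)·(-6)] = 2/9
L_1(-1) = (2)·(-4)/[(3)·(-3)] = 8/9
L_2(-1) = (2)·(-1)/[(6)·(3)] = -1/9
Sum: 7·(2/9) + (-6)·(8/9) + (-9)·(-1/9) = -25/9

-25/9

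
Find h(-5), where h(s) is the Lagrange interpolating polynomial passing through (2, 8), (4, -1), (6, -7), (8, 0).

-325/4

Evaluate each Lagrange basis at s = -5:
L_0(-5) = (-9)·(-11)·(-13)/[(-2)·(-4)·(-6)] = 429/16
L_1(-5) = (-7)·(-11)·(-13)/[(2)·(-2)·(-4)] = -1001/16
L_2(-5) = (-7)·(-9)·(-13)/[(4)·(2)·(-2)] = 819/16
L_3(-5) = (-7)·(-9)·(-11)/[(6)·(4)·(2)] = -231/16
Sum: 8·(429/16) + (-1)·(-1001/16) + (-7)·(819/16) + 0 = -325/4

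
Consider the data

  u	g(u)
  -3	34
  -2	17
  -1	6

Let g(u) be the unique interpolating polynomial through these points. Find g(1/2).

3/4

Evaluate each Lagrange basis at u = 1/2:
L_0(1/2) = (5/2)·(3/2)/[(-1)·(-2)] = 15/8
L_1(1/2) = (7/2)·(3/2)/[(1)·(-1)] = -21/4
L_2(1/2) = (7/2)·(5/2)/[(2)·(1)] = 35/8
Sum: 34·(15/8) + 17·(-21/4) + 6·(35/8) = 3/4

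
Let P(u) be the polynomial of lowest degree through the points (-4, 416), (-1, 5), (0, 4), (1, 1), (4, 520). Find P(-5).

1069

L_0(-5) = (-4)·(-5)·(-6)·(-9)/[(-3)·(-4)·(-5)·(-8)] = 9/4
L_1(-5) = (-1)·(-5)·(-6)·(-9)/[(3)·(-1)·(-2)·(-5)] = -9
L_2(-5) = (-1)·(-4)·(-6)·(-9)/[(4)·(1)·(-1)·(-4)] = 27/2
L_3(-5) = (-1)·(-4)·(-5)·(-9)/[(5)·(2)·(1)·(-3)] = -6
L_4(-5) = (-1)·(-4)·(-5)·(-6)/[(8)·(5)·(4)·(3)] = 1/4
Sum: 416·(9/4) + 5·(-9) + 4·(27/2) + 1·(-6) + 520·(1/4) = 1069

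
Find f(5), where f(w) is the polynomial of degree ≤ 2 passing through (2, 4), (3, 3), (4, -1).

-8

Evaluate each Lagrange basis at w = 5:
L_0(5) = (2)·(1)/[(-1)·(-2)] = 1
L_1(5) = (3)·(1)/[(1)·(-1)] = -3
L_2(5) = (3)·(2)/[(2)·(1)] = 3
Sum: 4·(1) + 3·(-3) + (-1)·(3) = -8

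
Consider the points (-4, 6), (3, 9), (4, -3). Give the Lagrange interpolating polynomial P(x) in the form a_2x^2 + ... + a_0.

P(x) = -(87/56)x^2 - (9/8)x + 369/14

Build the Lagrange basis polynomials:
L_0(x) = (x - 3)(x - 4) / [56] = (1/56)x^2 - (1/8)x + 3/14
L_1(x) = (x + 4)(x - 4) / [-7] = -(1/7)x^2 + 16/7
L_2(x) = (x + 4)(x - 3) / [8] = (1/8)x^2 + (1/8)x - 3/2
P(x) = 6·L_0 + 9·L_1 + (-3)·L_2
  6·L_0(x) = (3/28)x^2 - (3/4)x + 9/7
  9·L_1(x) = -(9/7)x^2 + 144/7
  (-3)·L_2(x) = -(3/8)x^2 - (3/8)x + 9/2
Adding term by term: -(87/56)x^2 - (9/8)x + 369/14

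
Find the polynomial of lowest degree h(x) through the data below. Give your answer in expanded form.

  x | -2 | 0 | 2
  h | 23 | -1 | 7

h(x) = 4x^2 - 4x - 1

Build the Lagrange basis polynomials:
L_0(x) = x(x - 2) / [8] = (1/8)x^2 - (1/4)x
L_1(x) = (x + 2)(x - 2) / [-4] = -(1/4)x^2 + 1
L_2(x) = (x + 2)x / [8] = (1/8)x^2 + (1/4)x
h(x) = 23·L_0 + (-1)·L_1 + 7·L_2
  23·L_0(x) = (23/8)x^2 - (23/4)x
  (-1)·L_1(x) = (1/4)x^2 - 1
  7·L_2(x) = (7/8)x^2 + (7/4)x
Adding term by term: 4x^2 - 4x - 1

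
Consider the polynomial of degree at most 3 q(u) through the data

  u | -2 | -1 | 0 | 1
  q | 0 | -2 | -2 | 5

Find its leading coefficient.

5/6

The leading coefficient equals the top divided difference q[-2,-1,0,1].
q[-2,-1] = (-2 - 0) / (-1 - (-2)) = -2
q[-1,0] = (-2 - (-2)) / (0 - (-1)) = 0
q[0,1] = (5 - (-2)) / (1 - 0) = 7
q[-2,-1,0] = (0 - (-2)) / (0 - (-2)) = 1
q[-1,0,1] = (7 - 0) / (1 - (-1)) = 7/2
q[-2,-1,0,1] = (7/2 - 1) / (1 - (-2)) = 5/6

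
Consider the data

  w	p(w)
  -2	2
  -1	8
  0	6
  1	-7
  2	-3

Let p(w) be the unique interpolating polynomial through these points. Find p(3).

Evaluate each Lagrange basis at w = 3:
L_0(3) = (4)·(3)·(2)·(1)/[(-1)·(-2)·(-3)·(-4)] = 1
L_1(3) = (5)·(3)·(2)·(1)/[(1)·(-1)·(-2)·(-3)] = -5
L_2(3) = (5)·(4)·(2)·(1)/[(2)·(1)·(-1)·(-2)] = 10
L_3(3) = (5)·(4)·(3)·(1)/[(3)·(2)·(1)·(-1)] = -10
L_4(3) = (5)·(4)·(3)·(2)/[(4)·(3)·(2)·(1)] = 5
Sum: 2·(1) + 8·(-5) + 6·(10) + (-7)·(-10) + (-3)·(5) = 77

77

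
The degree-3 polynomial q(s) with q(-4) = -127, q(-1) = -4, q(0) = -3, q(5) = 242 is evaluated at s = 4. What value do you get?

Evaluate each Lagrange basis at s = 4:
L_0(4) = (5)·(4)·(-1)/[(-3)·(-4)·(-9)] = 5/27
L_1(4) = (8)·(4)·(-1)/[(3)·(-1)·(-6)] = -16/9
L_2(4) = (8)·(5)·(-1)/[(4)·(1)·(-5)] = 2
L_3(4) = (8)·(5)·(4)/[(9)·(6)·(5)] = 16/27
Sum: (-127)·(5/27) + (-4)·(-16/9) + (-3)·(2) + 242·(16/27) = 121

121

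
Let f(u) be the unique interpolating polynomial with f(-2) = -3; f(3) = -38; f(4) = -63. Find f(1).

-6

Using Newton's divided-difference form:
f[-2,3] = (-38 - (-3)) / (3 - (-2)) = -7
f[3,4] = (-63 - (-38)) / (4 - 3) = -25
f[-2,3,4] = (-25 - (-7)) / (4 - (-2)) = -3
f(1) = -3 + (-7)·(3) + (-3)·(3)·(-2) = -6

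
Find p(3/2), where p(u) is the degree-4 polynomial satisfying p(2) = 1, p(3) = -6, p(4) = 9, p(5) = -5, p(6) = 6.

7347/128

Evaluate each Lagrange basis at u = 3/2:
L_0(3/2) = (-3/2)·(-5/2)·(-7/2)·(-9/2)/[(-1)·(-2)·(-3)·(-4)] = 315/128
L_1(3/2) = (-1/2)·(-5/2)·(-7/2)·(-9/2)/[(1)·(-1)·(-2)·(-3)] = -105/32
L_2(3/2) = (-1/2)·(-3/2)·(-7/2)·(-9/2)/[(2)·(1)·(-1)·(-2)] = 189/64
L_3(3/2) = (-1/2)·(-3/2)·(-5/2)·(-9/2)/[(3)·(2)·(1)·(-1)] = -45/32
L_4(3/2) = (-1/2)·(-3/2)·(-5/2)·(-7/2)/[(4)·(3)·(2)·(1)] = 35/128
Sum: 1·(315/128) + (-6)·(-105/32) + 9·(189/64) + (-5)·(-45/32) + 6·(35/128) = 7347/128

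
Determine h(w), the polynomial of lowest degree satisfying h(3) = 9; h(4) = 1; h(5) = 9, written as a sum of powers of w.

Build the Lagrange basis polynomials:
L_0(w) = (w - 4)(w - 5) / [2] = (1/2)w^2 - (9/2)w + 10
L_1(w) = (w - 3)(w - 5) / [-1] = -w^2 + 8w - 15
L_2(w) = (w - 3)(w - 4) / [2] = (1/2)w^2 - (7/2)w + 6
h(w) = 9·L_0 + 1·L_1 + 9·L_2
  9·L_0(w) = (9/2)w^2 - (81/2)w + 90
  1·L_1(w) = -w^2 + 8w - 15
  9·L_2(w) = (9/2)w^2 - (63/2)w + 54
Adding term by term: 8w^2 - 64w + 129

h(w) = 8w^2 - 64w + 129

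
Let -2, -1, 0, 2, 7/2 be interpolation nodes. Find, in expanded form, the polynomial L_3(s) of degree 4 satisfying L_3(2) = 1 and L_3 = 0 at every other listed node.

L_3(s) = -(1/36)s^4 + (1/72)s^3 + (17/72)s^2 + (7/36)s

L_3(s) = (s + 2)(s + 1)s(s - 7/2) / [(4)·(3)·(2)·(-3/2)]
       = (s^4 - (1/2)s^3 - (17/2)s^2 - 7s) / (-36)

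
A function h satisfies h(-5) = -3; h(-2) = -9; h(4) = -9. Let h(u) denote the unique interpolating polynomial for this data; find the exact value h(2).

Evaluate each Lagrange basis at u = 2:
L_0(2) = (4)·(-2)/[(-3)·(-9)] = -8/27
L_1(2) = (7)·(-2)/[(3)·(-6)] = 7/9
L_2(2) = (7)·(4)/[(9)·(6)] = 14/27
Sum: (-3)·(-8/27) + (-9)·(7/9) + (-9)·(14/27) = -97/9

-97/9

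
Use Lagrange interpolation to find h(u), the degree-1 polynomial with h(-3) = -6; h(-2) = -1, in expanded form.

Build the Lagrange basis polynomials:
L_0(u) = (u + 2) / [-1] = -u - 2
L_1(u) = (u + 3) / [1] = u + 3
h(u) = (-6)·L_0 + (-1)·L_1
  (-6)·L_0(u) = 6u + 12
  (-1)·L_1(u) = -u - 3
Adding term by term: 5u + 9

h(u) = 5u + 9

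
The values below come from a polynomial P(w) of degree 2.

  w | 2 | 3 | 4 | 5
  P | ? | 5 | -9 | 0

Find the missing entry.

The 3 known values determine P uniquely (degree ≤ 2).
L_0(2) = (-2)·(-3)/[(-1)·(-2)] = 3
L_1(2) = (-1)·(-3)/[(1)·(-1)] = -3
L_2(2) = (-1)·(-2)/[(2)·(1)] = 1
Sum: 5·(3) + (-9)·(-3) + 0 = 42

42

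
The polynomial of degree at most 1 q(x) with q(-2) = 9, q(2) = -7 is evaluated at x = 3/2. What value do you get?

-5

Evaluate each Lagrange basis at x = 3/2:
L_0(3/2) = (-1/2)/[(-4)] = 1/8
L_1(3/2) = (7/2)/[(4)] = 7/8
Sum: 9·(1/8) + (-7)·(7/8) = -5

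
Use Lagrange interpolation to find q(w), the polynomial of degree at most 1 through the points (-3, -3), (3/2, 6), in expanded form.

Build the Lagrange basis polynomials:
L_0(w) = (w - 3/2) / [-9/2] = -(2/9)w + 1/3
L_1(w) = (w + 3) / [9/2] = (2/9)w + 2/3
q(w) = (-3)·L_0 + 6·L_1
  (-3)·L_0(w) = (2/3)w - 1
  6·L_1(w) = (4/3)w + 4
Adding term by term: 2w + 3

q(w) = 2w + 3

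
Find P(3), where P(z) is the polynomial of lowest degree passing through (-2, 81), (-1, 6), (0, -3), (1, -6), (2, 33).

L_0(3) = (4)·(3)·(2)·(1)/[(-1)·(-2)·(-3)·(-4)] = 1
L_1(3) = (5)·(3)·(2)·(1)/[(1)·(-1)·(-2)·(-3)] = -5
L_2(3) = (5)·(4)·(2)·(1)/[(2)·(1)·(-1)·(-2)] = 10
L_3(3) = (5)·(4)·(3)·(1)/[(3)·(2)·(1)·(-1)] = -10
L_4(3) = (5)·(4)·(3)·(2)/[(4)·(3)·(2)·(1)] = 5
Sum: 81·(1) + 6·(-5) + (-3)·(10) + (-6)·(-10) + 33·(5) = 246

246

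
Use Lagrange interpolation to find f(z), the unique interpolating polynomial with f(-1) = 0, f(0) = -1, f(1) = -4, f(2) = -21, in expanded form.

f(z) = -2z^3 - z^2 - 1

Build the Lagrange basis polynomials:
L_0(z) = z(z - 1)(z - 2) / [-6] = -(1/6)z^3 + (1/2)z^2 - (1/3)z
L_1(z) = (z + 1)(z - 1)(z - 2) / [2] = (1/2)z^3 - z^2 - (1/2)z + 1
L_2(z) = (z + 1)z(z - 2) / [-2] = -(1/2)z^3 + (1/2)z^2 + z
L_3(z) = (z + 1)z(z - 1) / [6] = (1/6)z^3 - (1/6)z
f(z) = 0·L_0 + (-1)·L_1 + (-4)·L_2 + (-21)·L_3
  0·L_0(z) = 0
  (-1)·L_1(z) = -(1/2)z^3 + z^2 + (1/2)z - 1
  (-4)·L_2(z) = 2z^3 - 2z^2 - 4z
  (-21)·L_3(z) = -(7/2)z^3 + (7/2)z
Adding term by term: -2z^3 - z^2 - 1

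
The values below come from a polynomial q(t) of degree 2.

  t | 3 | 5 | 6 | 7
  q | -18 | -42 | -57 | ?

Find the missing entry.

-74

The 3 known values determine q uniquely (degree ≤ 2).
Evaluate each Lagrange basis at t = 7:
L_0(7) = (2)·(1)/[(-2)·(-3)] = 1/3
L_1(7) = (4)·(1)/[(2)·(-1)] = -2
L_2(7) = (4)·(2)/[(3)·(1)] = 8/3
Sum: (-18)·(1/3) + (-42)·(-2) + (-57)·(8/3) = -74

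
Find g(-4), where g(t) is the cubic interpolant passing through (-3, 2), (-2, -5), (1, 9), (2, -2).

57/2

Evaluate each Lagrange basis at t = -4:
L_0(-4) = (-2)·(-5)·(-6)/[(-1)·(-4)·(-5)] = 3
L_1(-4) = (-1)·(-5)·(-6)/[(1)·(-3)·(-4)] = -5/2
L_2(-4) = (-1)·(-2)·(-6)/[(4)·(3)·(-1)] = 1
L_3(-4) = (-1)·(-2)·(-5)/[(5)·(4)·(1)] = -1/2
Sum: 2·(3) + (-5)·(-5/2) + 9·(1) + (-2)·(-1/2) = 57/2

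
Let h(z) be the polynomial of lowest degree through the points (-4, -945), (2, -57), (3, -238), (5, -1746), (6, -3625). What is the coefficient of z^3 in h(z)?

2

L_0(z) = (z - 2)(z - 3)(z - 5)(z - 6) / [3780] = (1/3780)z^4 - (4/945)z^3 + (13/540)z^2 - (2/35)z + 1/21
L_1(z) = (z + 4)(z - 3)(z - 5)(z - 6) / [-72] = -(1/72)z^4 + (5/36)z^3 - (7/72)z^2 - (9/4)z + 5
L_2(z) = (z + 4)(z - 2)(z - 5)(z - 6) / [42] = (1/42)z^4 - (3/14)z^3 + (74/21)z - 40/7
L_3(z) = (z + 4)(z - 2)(z - 3)(z - 6) / [-54] = -(1/54)z^4 + (7/54)z^3 + (4/27)z^2 - 2z + 8/3
L_4(z) = (z + 4)(z - 2)(z - 3)(z - 5) / [120] = (1/120)z^4 - (1/20)z^3 - (3/40)z^2 + (47/60)z - 1
h(z) = (-945)·L_0 + (-57)·L_1 + (-238)·L_2 + (-1746)·L_3 + (-3625)·L_4
Only the coefficient of z^3 is needed; take it from each L_i and combine:
(-945)·(-4/945) + (-57)·(5/36) + (-238)·(-3/14) + (-1746)·(7/54) + (-3625)·(-1/20) = 2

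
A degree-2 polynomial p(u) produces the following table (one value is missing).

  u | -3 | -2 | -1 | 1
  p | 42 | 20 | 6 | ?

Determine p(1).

2

The 3 known values determine p uniquely (degree ≤ 2).
L_0(1) = (3)·(2)/[(-1)·(-2)] = 3
L_1(1) = (4)·(2)/[(1)·(-1)] = -8
L_2(1) = (4)·(3)/[(2)·(1)] = 6
Sum: 42·(3) + 20·(-8) + 6·(6) = 2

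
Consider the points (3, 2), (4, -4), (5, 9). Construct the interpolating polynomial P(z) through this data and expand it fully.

P(z) = (19/2)z^2 - (145/2)z + 134

Newton's divided differences:
P[3,4] = (-4 - 2) / (4 - 3) = -6
P[4,5] = (9 - (-4)) / (5 - 4) = 13
P[3,4,5] = (13 - (-6)) / (5 - 3) = 19/2
P(z) = 2 + (-6)·(z - 3) + (19/2)·(z - 3)(z - 4)
Expanding: P(z) = (19/2)z^2 - (145/2)z + 134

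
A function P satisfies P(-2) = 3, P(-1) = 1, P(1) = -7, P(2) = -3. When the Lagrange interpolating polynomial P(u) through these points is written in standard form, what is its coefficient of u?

-29/6

Build the Lagrange basis polynomials:
L_0(u) = (u + 1)(u - 1)(u - 2) / [-12] = -(1/12)u^3 + (1/6)u^2 + (1/12)u - 1/6
L_1(u) = (u + 2)(u - 1)(u - 2) / [6] = (1/6)u^3 - (1/6)u^2 - (2/3)u + 2/3
L_2(u) = (u + 2)(u + 1)(u - 2) / [-6] = -(1/6)u^3 - (1/6)u^2 + (2/3)u + 2/3
L_3(u) = (u + 2)(u + 1)(u - 1) / [12] = (1/12)u^3 + (1/6)u^2 - (1/12)u - 1/6
P(u) = 3·L_0 + 1·L_1 + (-7)·L_2 + (-3)·L_3
Only the coefficient of u is needed; take it from each L_i and combine:
3·(1/12) + 1·(-2/3) + (-7)·(2/3) + (-3)·(-1/12) = -29/6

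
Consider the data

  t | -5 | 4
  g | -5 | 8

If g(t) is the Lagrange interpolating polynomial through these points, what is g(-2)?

Evaluate each Lagrange basis at t = -2:
L_0(-2) = (-6)/[(-9)] = 2/3
L_1(-2) = (3)/[(9)] = 1/3
Sum: (-5)·(2/3) + 8·(1/3) = -2/3

-2/3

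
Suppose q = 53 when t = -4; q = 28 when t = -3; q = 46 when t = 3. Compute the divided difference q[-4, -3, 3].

q[-4,-3] = (28 - 53) / (-3 - (-4)) = -25
q[-3,3] = (46 - 28) / (3 - (-3)) = 3
q[-4,-3,3] = (3 - (-25)) / (3 - (-4)) = 4

4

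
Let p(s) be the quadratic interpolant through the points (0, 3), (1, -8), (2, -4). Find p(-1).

29

L_0(-1) = (-2)·(-3)/[(-1)·(-2)] = 3
L_1(-1) = (-1)·(-3)/[(1)·(-1)] = -3
L_2(-1) = (-1)·(-2)/[(2)·(1)] = 1
Sum: 3·(3) + (-8)·(-3) + (-4)·(1) = 29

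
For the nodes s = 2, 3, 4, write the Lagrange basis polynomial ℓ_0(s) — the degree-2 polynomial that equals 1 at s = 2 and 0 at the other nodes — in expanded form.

ℓ_0(s) = (s - 3)(s - 4) / [(-1)·(-2)]
       = (s^2 - 7s + 12) / (2)

ℓ_0(s) = (1/2)s^2 - (7/2)s + 6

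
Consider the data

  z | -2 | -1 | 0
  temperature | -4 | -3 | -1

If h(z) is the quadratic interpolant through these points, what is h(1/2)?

Using Newton's divided-difference form:
h[-2,-1] = (-3 - (-4)) / (-1 - (-2)) = 1
h[-1,0] = (-1 - (-3)) / (0 - (-1)) = 2
h[-2,-1,0] = (2 - 1) / (0 - (-2)) = 1/2
h(1/2) = -4 + 1·(5/2) + (1/2)·(5/2)·(3/2) = 3/8

3/8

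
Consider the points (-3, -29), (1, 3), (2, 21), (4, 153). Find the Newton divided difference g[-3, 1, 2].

2

g[-3,1] = (3 - (-29)) / (1 - (-3)) = 8
g[1,2] = (21 - 3) / (2 - 1) = 18
g[-3,1,2] = (18 - 8) / (2 - (-3)) = 2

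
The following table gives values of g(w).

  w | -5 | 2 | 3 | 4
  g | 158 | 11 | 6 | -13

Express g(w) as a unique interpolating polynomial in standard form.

L_0(w) = (w - 2)(w - 3)(w - 4) / [-504] = -(1/504)w^3 + (1/56)w^2 - (13/252)w + 1/21
L_1(w) = (w + 5)(w - 3)(w - 4) / [14] = (1/14)w^3 - (1/7)w^2 - (23/14)w + 30/7
L_2(w) = (w + 5)(w - 2)(w - 4) / [-8] = -(1/8)w^3 + (1/8)w^2 + (11/4)w - 5
L_3(w) = (w + 5)(w - 2)(w - 3) / [18] = (1/18)w^3 - (19/18)w + 5/3
g(w) = 158·L_0 + 11·L_1 + 6·L_2 + (-13)·L_3
  158·L_0(w) = -(79/252)w^3 + (79/28)w^2 - (1027/126)w + 158/21
  11·L_1(w) = (11/14)w^3 - (11/7)w^2 - (253/14)w + 330/7
  6·L_2(w) = -(3/4)w^3 + (3/4)w^2 + (33/2)w - 30
  (-13)·L_3(w) = -(13/18)w^3 + (247/18)w - 65/3
Adding term by term: -w^3 + 2w^2 + 4w + 3

g(w) = -w^3 + 2w^2 + 4w + 3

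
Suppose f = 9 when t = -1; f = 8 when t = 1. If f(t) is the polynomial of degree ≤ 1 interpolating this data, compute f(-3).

Evaluate each Lagrange basis at t = -3:
L_0(-3) = (-4)/[(-2)] = 2
L_1(-3) = (-2)/[(2)] = -1
Sum: 9·(2) + 8·(-1) = 10

10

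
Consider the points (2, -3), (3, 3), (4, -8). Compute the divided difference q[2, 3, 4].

q[2,3] = (3 - (-3)) / (3 - 2) = 6
q[3,4] = (-8 - 3) / (4 - 3) = -11
q[2,3,4] = (-11 - 6) / (4 - 2) = -17/2

-17/2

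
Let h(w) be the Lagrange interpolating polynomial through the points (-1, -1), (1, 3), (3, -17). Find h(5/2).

-39/4

Evaluate each Lagrange basis at w = 5/2:
L_0(5/2) = (3/2)·(-1/2)/[(-2)·(-4)] = -3/32
L_1(5/2) = (7/2)·(-1/2)/[(2)·(-2)] = 7/16
L_2(5/2) = (7/2)·(3/2)/[(4)·(2)] = 21/32
Sum: (-1)·(-3/32) + 3·(7/16) + (-17)·(21/32) = -39/4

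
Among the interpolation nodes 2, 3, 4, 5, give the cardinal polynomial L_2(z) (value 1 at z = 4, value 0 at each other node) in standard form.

L_2(z) = (z - 2)(z - 3)(z - 5) / [(2)·(1)·(-1)]
       = (z^3 - 10z^2 + 31z - 30) / (-2)

L_2(z) = -(1/2)z^3 + 5z^2 - (31/2)z + 15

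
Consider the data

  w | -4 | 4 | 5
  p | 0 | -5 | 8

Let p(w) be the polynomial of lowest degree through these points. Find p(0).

Using Newton's divided-difference form:
p[-4,4] = (-5 - 0) / (4 - (-4)) = -5/8
p[4,5] = (8 - (-5)) / (5 - 4) = 13
p[-4,4,5] = (13 - (-5/8)) / (5 - (-4)) = 109/72
p(0) = 0 + (-5/8)·(4) + (109/72)·(4)·(-4) = -481/18

-481/18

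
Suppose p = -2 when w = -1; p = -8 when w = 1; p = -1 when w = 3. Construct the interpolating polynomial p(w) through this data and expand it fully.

p(w) = (13/8)w^2 - 3w - 53/8

Newton's divided differences:
p[-1,1] = (-8 - (-2)) / (1 - (-1)) = -3
p[1,3] = (-1 - (-8)) / (3 - 1) = 7/2
p[-1,1,3] = (7/2 - (-3)) / (3 - (-1)) = 13/8
p(w) = -2 + (-3)·(w + 1) + (13/8)·(w + 1)(w - 1)
Expanding: p(w) = (13/8)w^2 - 3w - 53/8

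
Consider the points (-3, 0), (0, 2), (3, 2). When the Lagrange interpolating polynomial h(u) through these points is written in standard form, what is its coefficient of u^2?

Build the Lagrange basis polynomials:
L_0(u) = u(u - 3) / [18] = (1/18)u^2 - (1/6)u
L_1(u) = (u + 3)(u - 3) / [-9] = -(1/9)u^2 + 1
L_2(u) = (u + 3)u / [18] = (1/18)u^2 + (1/6)u
h(u) = 0·L_0 + 2·L_1 + 2·L_2
Only the coefficient of u^2 is needed; take it from each L_i and combine:
0·(1/18) + 2·(-1/9) + 2·(1/18) = -1/9

-1/9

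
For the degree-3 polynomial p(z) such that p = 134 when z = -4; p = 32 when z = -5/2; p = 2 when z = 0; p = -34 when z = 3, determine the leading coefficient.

-2

The leading coefficient equals the top divided difference p[-4,-5/2,0,3].
p[-4,-5/2] = (32 - 134) / (-5/2 - (-4)) = -68
p[-5/2,0] = (2 - 32) / (0 - (-5/2)) = -12
p[0,3] = (-34 - 2) / (3 - 0) = -12
p[-4,-5/2,0] = (-12 - (-68)) / (0 - (-4)) = 14
p[-5/2,0,3] = (-12 - (-12)) / (3 - (-5/2)) = 0
p[-4,-5/2,0,3] = (0 - 14) / (3 - (-4)) = -2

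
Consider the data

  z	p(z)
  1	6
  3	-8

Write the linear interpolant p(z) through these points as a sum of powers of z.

p(z) = -7z + 13

Build the Lagrange basis polynomials:
L_0(z) = (z - 3) / [-2] = -(1/2)z + 3/2
L_1(z) = (z - 1) / [2] = (1/2)z - 1/2
p(z) = 6·L_0 + (-8)·L_1
  6·L_0(z) = -3z + 9
  (-8)·L_1(z) = -4z + 4
Adding term by term: -7z + 13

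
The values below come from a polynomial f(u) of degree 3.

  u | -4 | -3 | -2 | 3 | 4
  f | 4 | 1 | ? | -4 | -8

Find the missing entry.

-3/7

The 4 known values determine f uniquely (degree ≤ 3).
Evaluate each Lagrange basis at u = -2:
L_0(-2) = (1)·(-5)·(-6)/[(-1)·(-7)·(-8)] = -15/28
L_1(-2) = (2)·(-5)·(-6)/[(1)·(-6)·(-7)] = 10/7
L_2(-2) = (2)·(1)·(-6)/[(7)·(6)·(-1)] = 2/7
L_3(-2) = (2)·(1)·(-5)/[(8)·(7)·(1)] = -5/28
Sum: 4·(-15/28) + 1·(10/7) + (-4)·(2/7) + (-8)·(-5/28) = -3/7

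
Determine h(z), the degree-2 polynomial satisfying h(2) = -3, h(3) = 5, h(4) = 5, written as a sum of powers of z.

h(z) = -4z^2 + 28z - 43

Build the Lagrange basis polynomials:
L_0(z) = (z - 3)(z - 4) / [2] = (1/2)z^2 - (7/2)z + 6
L_1(z) = (z - 2)(z - 4) / [-1] = -z^2 + 6z - 8
L_2(z) = (z - 2)(z - 3) / [2] = (1/2)z^2 - (5/2)z + 3
h(z) = (-3)·L_0 + 5·L_1 + 5·L_2
  (-3)·L_0(z) = -(3/2)z^2 + (21/2)z - 18
  5·L_1(z) = -5z^2 + 30z - 40
  5·L_2(z) = (5/2)z^2 - (25/2)z + 15
Adding term by term: -4z^2 + 28z - 43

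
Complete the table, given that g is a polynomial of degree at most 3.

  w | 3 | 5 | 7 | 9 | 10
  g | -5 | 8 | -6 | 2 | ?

The 4 known values determine g uniquely (degree ≤ 3).
Evaluate each Lagrange basis at w = 10:
L_0(10) = (5)·(3)·(1)/[(-2)·(-4)·(-6)] = -5/16
L_1(10) = (7)·(3)·(1)/[(2)·(-2)·(-4)] = 21/16
L_2(10) = (7)·(5)·(1)/[(4)·(2)·(-2)] = -35/16
L_3(10) = (7)·(5)·(3)/[(6)·(4)·(2)] = 35/16
Sum: (-5)·(-5/16) + 8·(21/16) + (-6)·(-35/16) + 2·(35/16) = 473/16

473/16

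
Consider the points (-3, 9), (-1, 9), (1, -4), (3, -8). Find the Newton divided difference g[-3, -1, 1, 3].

11/24

g[-3,-1] = (9 - 9) / (-1 - (-3)) = 0
g[-1,1] = (-4 - 9) / (1 - (-1)) = -13/2
g[1,3] = (-8 - (-4)) / (3 - 1) = -2
g[-3,-1,1] = (-13/2 - 0) / (1 - (-3)) = -13/8
g[-1,1,3] = (-2 - (-13/2)) / (3 - (-1)) = 9/8
g[-3,-1,1,3] = (9/8 - (-13/8)) / (3 - (-3)) = 11/24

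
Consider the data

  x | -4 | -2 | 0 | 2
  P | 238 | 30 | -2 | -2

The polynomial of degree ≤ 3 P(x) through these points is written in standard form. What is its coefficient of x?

4

L_0(x) = (x + 2)x(x - 2) / [-48] = -(1/48)x^3 + (1/12)x
L_1(x) = (x + 4)x(x - 2) / [16] = (1/16)x^3 + (1/8)x^2 - (1/2)x
L_2(x) = (x + 4)(x + 2)(x - 2) / [-16] = -(1/16)x^3 - (1/4)x^2 + (1/4)x + 1
L_3(x) = (x + 4)(x + 2)x / [48] = (1/48)x^3 + (1/8)x^2 + (1/6)x
P(x) = 238·L_0 + 30·L_1 + (-2)·L_2 + (-2)·L_3
Only the coefficient of x is needed; take it from each L_i and combine:
238·(1/12) + 30·(-1/2) + (-2)·(1/4) + (-2)·(1/6) = 4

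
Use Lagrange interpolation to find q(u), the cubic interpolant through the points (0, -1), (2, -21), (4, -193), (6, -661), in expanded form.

q(u) = -3u^3 - u^2 + 4u - 1

L_0(u) = (u - 2)(u - 4)(u - 6) / [-48] = -(1/48)u^3 + (1/4)u^2 - (11/12)u + 1
L_1(u) = u(u - 4)(u - 6) / [16] = (1/16)u^3 - (5/8)u^2 + (3/2)u
L_2(u) = u(u - 2)(u - 6) / [-16] = -(1/16)u^3 + (1/2)u^2 - (3/4)u
L_3(u) = u(u - 2)(u - 4) / [48] = (1/48)u^3 - (1/8)u^2 + (1/6)u
q(u) = (-1)·L_0 + (-21)·L_1 + (-193)·L_2 + (-661)·L_3
  (-1)·L_0(u) = (1/48)u^3 - (1/4)u^2 + (11/12)u - 1
  (-21)·L_1(u) = -(21/16)u^3 + (105/8)u^2 - (63/2)u
  (-193)·L_2(u) = (193/16)u^3 - (193/2)u^2 + (579/4)u
  (-661)·L_3(u) = -(661/48)u^3 + (661/8)u^2 - (661/6)u
Adding term by term: -3u^3 - u^2 + 4u - 1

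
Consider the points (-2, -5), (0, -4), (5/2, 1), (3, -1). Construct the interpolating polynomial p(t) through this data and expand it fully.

Newton's divided differences:
p[-2,0] = (-4 - (-5)) / (0 - (-2)) = 1/2
p[0,5/2] = (1 - (-4)) / (5/2 - 0) = 2
p[5/2,3] = (-1 - 1) / (3 - 5/2) = -4
p[-2,0,5/2] = (2 - 1/2) / (5/2 - (-2)) = 1/3
p[0,5/2,3] = (-4 - 2) / (3 - 0) = -2
p[-2,0,5/2,3] = (-2 - 1/3) / (3 - (-2)) = -7/15
p(t) = -5 + (1/2)·(t + 2) + (1/3)·(t + 2)t + (-7/15)·(t + 2)t(t - 5/2)
Expanding: p(t) = -(7/15)t^3 + (17/30)t^2 + (7/2)t - 4

p(t) = -(7/15)t^3 + (17/30)t^2 + (7/2)t - 4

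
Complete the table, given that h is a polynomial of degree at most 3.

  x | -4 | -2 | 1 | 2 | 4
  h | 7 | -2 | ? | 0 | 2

The 4 known values determine h uniquely (degree ≤ 3).
Evaluate each Lagrange basis at x = 1:
L_0(1) = (3)·(-1)·(-3)/[(-2)·(-6)·(-8)] = -3/32
L_1(1) = (5)·(-1)·(-3)/[(2)·(-4)·(-6)] = 5/16
L_2(1) = (5)·(3)·(-3)/[(6)·(4)·(-2)] = 15/16
L_3(1) = (5)·(3)·(-1)/[(8)·(6)·(2)] = -5/32
Sum: 7·(-3/32) + (-2)·(5/16) + 0 + 2·(-5/32) = -51/32

-51/32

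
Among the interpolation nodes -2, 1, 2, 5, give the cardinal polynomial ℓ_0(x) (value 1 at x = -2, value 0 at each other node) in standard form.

ℓ_0(x) = (x - 1)(x - 2)(x - 5) / [(-3)·(-4)·(-7)]
       = (x^3 - 8x^2 + 17x - 10) / (-84)

ℓ_0(x) = -(1/84)x^3 + (2/21)x^2 - (17/84)x + 5/42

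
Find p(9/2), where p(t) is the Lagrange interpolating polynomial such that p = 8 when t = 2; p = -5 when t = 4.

-33/4

Evaluate each Lagrange basis at t = 9/2:
L_0(9/2) = (1/2)/[(-2)] = -1/4
L_1(9/2) = (5/2)/[(2)] = 5/4
Sum: 8·(-1/4) + (-5)·(5/4) = -33/4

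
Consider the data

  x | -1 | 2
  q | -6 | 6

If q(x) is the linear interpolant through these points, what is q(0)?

Evaluate each Lagrange basis at x = 0:
L_0(0) = (-2)/[(-3)] = 2/3
L_1(0) = (1)/[(3)] = 1/3
Sum: (-6)·(2/3) + 6·(1/3) = -2

-2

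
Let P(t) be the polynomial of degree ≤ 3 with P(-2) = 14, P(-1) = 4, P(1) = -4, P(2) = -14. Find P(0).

L_0(0) = (1)·(-1)·(-2)/[(-1)·(-3)·(-4)] = -1/6
L_1(0) = (2)·(-1)·(-2)/[(1)·(-2)·(-3)] = 2/3
L_2(0) = (2)·(1)·(-2)/[(3)·(2)·(-1)] = 2/3
L_3(0) = (2)·(1)·(-1)/[(4)·(3)·(1)] = -1/6
Sum: 14·(-1/6) + 4·(2/3) + (-4)·(2/3) + (-14)·(-1/6) = 0

0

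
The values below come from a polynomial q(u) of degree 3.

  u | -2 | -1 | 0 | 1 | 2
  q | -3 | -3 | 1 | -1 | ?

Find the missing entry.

The 4 known values determine q uniquely (degree ≤ 3).
L_0(2) = (3)·(2)·(1)/[(-1)·(-2)·(-3)] = -1
L_1(2) = (4)·(2)·(1)/[(1)·(-1)·(-2)] = 4
L_2(2) = (4)·(3)·(1)/[(2)·(1)·(-1)] = -6
L_3(2) = (4)·(3)·(2)/[(3)·(2)·(1)] = 4
Sum: (-3)·(-1) + (-3)·(4) + 1·(-6) + (-1)·(4) = -19

-19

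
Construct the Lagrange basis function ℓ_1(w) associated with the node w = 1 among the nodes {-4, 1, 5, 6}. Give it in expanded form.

ℓ_1(w) = (1/100)w^3 - (7/100)w^2 - (7/50)w + 6/5

ℓ_1(w) = (w + 4)(w - 5)(w - 6) / [(5)·(-4)·(-5)]
       = (w^3 - 7w^2 - 14w + 120) / (100)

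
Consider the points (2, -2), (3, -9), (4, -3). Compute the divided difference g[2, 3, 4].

g[2,3] = (-9 - (-2)) / (3 - 2) = -7
g[3,4] = (-3 - (-9)) / (4 - 3) = 6
g[2,3,4] = (6 - (-7)) / (4 - 2) = 13/2

13/2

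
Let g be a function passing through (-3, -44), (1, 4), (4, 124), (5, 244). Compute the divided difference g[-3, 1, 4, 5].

2

g[-3,1] = (4 - (-44)) / (1 - (-3)) = 12
g[1,4] = (124 - 4) / (4 - 1) = 40
g[4,5] = (244 - 124) / (5 - 4) = 120
g[-3,1,4] = (40 - 12) / (4 - (-3)) = 4
g[1,4,5] = (120 - 40) / (5 - 1) = 20
g[-3,1,4,5] = (20 - 4) / (5 - (-3)) = 2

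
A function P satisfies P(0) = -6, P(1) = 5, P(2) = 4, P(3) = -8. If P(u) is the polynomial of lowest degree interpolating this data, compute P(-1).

-30

Evaluate each Lagrange basis at u = -1:
L_0(-1) = (-2)·(-3)·(-4)/[(-1)·(-2)·(-3)] = 4
L_1(-1) = (-1)·(-3)·(-4)/[(1)·(-1)·(-2)] = -6
L_2(-1) = (-1)·(-2)·(-4)/[(2)·(1)·(-1)] = 4
L_3(-1) = (-1)·(-2)·(-3)/[(3)·(2)·(1)] = -1
Sum: (-6)·(4) + 5·(-6) + 4·(4) + (-8)·(-1) = -30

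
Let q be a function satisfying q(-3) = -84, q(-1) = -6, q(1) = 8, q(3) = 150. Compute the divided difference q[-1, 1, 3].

q[-1,1] = (8 - (-6)) / (1 - (-1)) = 7
q[1,3] = (150 - 8) / (3 - 1) = 71
q[-1,1,3] = (71 - 7) / (3 - (-1)) = 16

16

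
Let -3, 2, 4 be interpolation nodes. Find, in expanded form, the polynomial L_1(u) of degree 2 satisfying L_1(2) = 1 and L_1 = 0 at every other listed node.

L_1(u) = -(1/10)u^2 + (1/10)u + 6/5

L_1(u) = (u + 3)(u - 4) / [(5)·(-2)]
       = (u^2 - u - 12) / (-10)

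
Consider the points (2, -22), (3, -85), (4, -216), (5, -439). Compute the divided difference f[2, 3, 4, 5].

-4

f[2,3] = (-85 - (-22)) / (3 - 2) = -63
f[3,4] = (-216 - (-85)) / (4 - 3) = -131
f[4,5] = (-439 - (-216)) / (5 - 4) = -223
f[2,3,4] = (-131 - (-63)) / (4 - 2) = -34
f[3,4,5] = (-223 - (-131)) / (5 - 3) = -46
f[2,3,4,5] = (-46 - (-34)) / (5 - 2) = -4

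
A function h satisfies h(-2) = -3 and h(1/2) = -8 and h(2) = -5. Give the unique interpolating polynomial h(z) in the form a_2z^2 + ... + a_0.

Newton's divided differences:
h[-2,1/2] = (-8 - (-3)) / (1/2 - (-2)) = -2
h[1/2,2] = (-5 - (-8)) / (2 - 1/2) = 2
h[-2,1/2,2] = (2 - (-2)) / (2 - (-2)) = 1
h(z) = -3 + (-2)·(z + 2) + 1·(z + 2)(z - 1/2)
Expanding: h(z) = z^2 - (1/2)z - 8

h(z) = z^2 - (1/2)z - 8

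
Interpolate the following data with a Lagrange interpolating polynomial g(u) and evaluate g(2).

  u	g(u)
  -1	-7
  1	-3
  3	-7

L_0(2) = (1)·(-1)/[(-2)·(-4)] = -1/8
L_1(2) = (3)·(-1)/[(2)·(-2)] = 3/4
L_2(2) = (3)·(1)/[(4)·(2)] = 3/8
Sum: (-7)·(-1/8) + (-3)·(3/4) + (-7)·(3/8) = -4

-4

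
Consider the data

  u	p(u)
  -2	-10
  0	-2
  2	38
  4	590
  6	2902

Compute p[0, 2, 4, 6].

26

p[0,2] = (38 - (-2)) / (2 - 0) = 20
p[2,4] = (590 - 38) / (4 - 2) = 276
p[4,6] = (2902 - 590) / (6 - 4) = 1156
p[0,2,4] = (276 - 20) / (4 - 0) = 64
p[2,4,6] = (1156 - 276) / (6 - 2) = 220
p[0,2,4,6] = (220 - 64) / (6 - 0) = 26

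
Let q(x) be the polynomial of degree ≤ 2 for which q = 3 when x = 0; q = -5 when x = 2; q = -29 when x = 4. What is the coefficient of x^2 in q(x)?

L_0(x) = (x - 2)(x - 4) / [8] = (1/8)x^2 - (3/4)x + 1
L_1(x) = x(x - 4) / [-4] = -(1/4)x^2 + x
L_2(x) = x(x - 2) / [8] = (1/8)x^2 - (1/4)x
q(x) = 3·L_0 + (-5)·L_1 + (-29)·L_2
Only the coefficient of x^2 is needed; take it from each L_i and combine:
3·(1/8) + (-5)·(-1/4) + (-29)·(1/8) = -2

-2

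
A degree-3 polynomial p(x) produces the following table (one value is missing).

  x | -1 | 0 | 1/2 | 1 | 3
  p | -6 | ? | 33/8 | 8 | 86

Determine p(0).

2

The 4 known values determine p uniquely (degree ≤ 3).
L_0(0) = (-1/2)·(-1)·(-3)/[(-3/2)·(-2)·(-4)] = 1/8
L_1(0) = (1)·(-1)·(-3)/[(3/2)·(-1/2)·(-5/2)] = 8/5
L_2(0) = (1)·(-1/2)·(-3)/[(2)·(1/2)·(-2)] = -3/4
L_3(0) = (1)·(-1/2)·(-1)/[(4)·(5/2)·(2)] = 1/40
Sum: (-6)·(1/8) + 33/8·(8/5) + 8·(-3/4) + 86·(1/40) = 2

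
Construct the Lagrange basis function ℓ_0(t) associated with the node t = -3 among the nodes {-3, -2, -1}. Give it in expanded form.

ℓ_0(t) = (1/2)t^2 + (3/2)t + 1

ℓ_0(t) = (t + 2)(t + 1) / [(-1)·(-2)]
       = (t^2 + 3t + 2) / (2)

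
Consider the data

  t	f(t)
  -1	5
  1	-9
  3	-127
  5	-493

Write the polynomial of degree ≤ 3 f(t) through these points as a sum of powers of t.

f(t) = -3t^3 - 4t^2 - 4t + 2

Build the Lagrange basis polynomials:
L_0(t) = (t - 1)(t - 3)(t - 5) / [-48] = -(1/48)t^3 + (3/16)t^2 - (23/48)t + 5/16
L_1(t) = (t + 1)(t - 3)(t - 5) / [16] = (1/16)t^3 - (7/16)t^2 + (7/16)t + 15/16
L_2(t) = (t + 1)(t - 1)(t - 5) / [-16] = -(1/16)t^3 + (5/16)t^2 + (1/16)t - 5/16
L_3(t) = (t + 1)(t - 1)(t - 3) / [48] = (1/48)t^3 - (1/16)t^2 - (1/48)t + 1/16
f(t) = 5·L_0 + (-9)·L_1 + (-127)·L_2 + (-493)·L_3
  5·L_0(t) = -(5/48)t^3 + (15/16)t^2 - (115/48)t + 25/16
  (-9)·L_1(t) = -(9/16)t^3 + (63/16)t^2 - (63/16)t - 135/16
  (-127)·L_2(t) = (127/16)t^3 - (635/16)t^2 - (127/16)t + 635/16
  (-493)·L_3(t) = -(493/48)t^3 + (493/16)t^2 + (493/48)t - 493/16
Adding term by term: -3t^3 - 4t^2 - 4t + 2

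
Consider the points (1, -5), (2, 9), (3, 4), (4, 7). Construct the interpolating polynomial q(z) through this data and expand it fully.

Build the Lagrange basis polynomials:
L_0(z) = (z - 2)(z - 3)(z - 4) / [-6] = -(1/6)z^3 + (3/2)z^2 - (13/3)z + 4
L_1(z) = (z - 1)(z - 3)(z - 4) / [2] = (1/2)z^3 - 4z^2 + (19/2)z - 6
L_2(z) = (z - 1)(z - 2)(z - 4) / [-2] = -(1/2)z^3 + (7/2)z^2 - 7z + 4
L_3(z) = (z - 1)(z - 2)(z - 3) / [6] = (1/6)z^3 - z^2 + (11/6)z - 1
q(z) = (-5)·L_0 + 9·L_1 + 4·L_2 + 7·L_3
  (-5)·L_0(z) = (5/6)z^3 - (15/2)z^2 + (65/3)z - 20
  9·L_1(z) = (9/2)z^3 - 36z^2 + (171/2)z - 54
  4·L_2(z) = -2z^3 + 14z^2 - 28z + 16
  7·L_3(z) = (7/6)z^3 - 7z^2 + (77/6)z - 7
Adding term by term: (9/2)z^3 - (73/2)z^2 + 92z - 65

q(z) = (9/2)z^3 - (73/2)z^2 + 92z - 65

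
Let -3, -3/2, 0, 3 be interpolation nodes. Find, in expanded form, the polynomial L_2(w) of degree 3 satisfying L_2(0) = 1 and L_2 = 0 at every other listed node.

L_2(w) = -(2/27)w^3 - (1/9)w^2 + (2/3)w + 1

L_2(w) = (w + 3)(w + 3/2)(w - 3) / [(3)·(3/2)·(-3)]
       = (w^3 + (3/2)w^2 - 9w - 27/2) / (-27/2)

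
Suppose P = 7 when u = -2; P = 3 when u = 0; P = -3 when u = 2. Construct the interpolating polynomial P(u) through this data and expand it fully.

P(u) = -(1/4)u^2 - (5/2)u + 3

L_0(u) = u(u - 2) / [8] = (1/8)u^2 - (1/4)u
L_1(u) = (u + 2)(u - 2) / [-4] = -(1/4)u^2 + 1
L_2(u) = (u + 2)u / [8] = (1/8)u^2 + (1/4)u
P(u) = 7·L_0 + 3·L_1 + (-3)·L_2
  7·L_0(u) = (7/8)u^2 - (7/4)u
  3·L_1(u) = -(3/4)u^2 + 3
  (-3)·L_2(u) = -(3/8)u^2 - (3/4)u
Adding term by term: -(1/4)u^2 - (5/2)u + 3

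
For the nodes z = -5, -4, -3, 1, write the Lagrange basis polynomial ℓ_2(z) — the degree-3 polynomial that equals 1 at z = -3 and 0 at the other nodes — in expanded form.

ℓ_2(z) = (z + 5)(z + 4)(z - 1) / [(2)·(1)·(-4)]
       = (z^3 + 8z^2 + 11z - 20) / (-8)

ℓ_2(z) = -(1/8)z^3 - z^2 - (11/8)z + 5/2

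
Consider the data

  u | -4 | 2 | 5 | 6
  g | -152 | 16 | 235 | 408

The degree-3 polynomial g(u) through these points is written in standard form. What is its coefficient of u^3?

The leading coefficient equals the top divided difference g[-4,2,5,6].
g[-4,2] = (16 - (-152)) / (2 - (-4)) = 28
g[2,5] = (235 - 16) / (5 - 2) = 73
g[5,6] = (408 - 235) / (6 - 5) = 173
g[-4,2,5] = (73 - 28) / (5 - (-4)) = 5
g[2,5,6] = (173 - 73) / (6 - 2) = 25
g[-4,2,5,6] = (25 - 5) / (6 - (-4)) = 2

2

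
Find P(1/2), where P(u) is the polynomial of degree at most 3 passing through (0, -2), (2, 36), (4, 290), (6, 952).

-9/4

L_0(1/2) = (-3/2)·(-7/2)·(-11/2)/[(-2)·(-4)·(-6)] = 77/128
L_1(1/2) = (1/2)·(-7/2)·(-11/2)/[(2)·(-2)·(-4)] = 77/128
L_2(1/2) = (1/2)·(-3/2)·(-11/2)/[(4)·(2)·(-2)] = -33/128
L_3(1/2) = (1/2)·(-3/2)·(-7/2)/[(6)·(4)·(2)] = 7/128
Sum: (-2)·(77/128) + 36·(77/128) + 290·(-33/128) + 952·(7/128) = -9/4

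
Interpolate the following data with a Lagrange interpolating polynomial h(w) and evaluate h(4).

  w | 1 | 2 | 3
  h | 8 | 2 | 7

Evaluate each Lagrange basis at w = 4:
L_0(4) = (2)·(1)/[(-1)·(-2)] = 1
L_1(4) = (3)·(1)/[(1)·(-1)] = -3
L_2(4) = (3)·(2)/[(2)·(1)] = 3
Sum: 8·(1) + 2·(-3) + 7·(3) = 23

23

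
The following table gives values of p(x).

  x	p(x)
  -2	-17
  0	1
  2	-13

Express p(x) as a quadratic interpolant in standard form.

p(x) = -4x^2 + x + 1

Newton's divided differences:
p[-2,0] = (1 - (-17)) / (0 - (-2)) = 9
p[0,2] = (-13 - 1) / (2 - 0) = -7
p[-2,0,2] = (-7 - 9) / (2 - (-2)) = -4
p(x) = -17 + 9·(x + 2) + (-4)·(x + 2)x
Expanding: p(x) = -4x^2 + x + 1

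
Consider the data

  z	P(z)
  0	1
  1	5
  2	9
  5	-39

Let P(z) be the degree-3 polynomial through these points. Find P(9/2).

Using Newton's divided-difference form:
P[0,1] = (5 - 1) / (1 - 0) = 4
P[1,2] = (9 - 5) / (2 - 1) = 4
P[2,5] = (-39 - 9) / (5 - 2) = -16
P[0,1,2] = (4 - 4) / (2 - 0) = 0
P[1,2,5] = (-16 - 4) / (5 - 1) = -5
P[0,1,2,5] = (-5 - 0) / (5 - 0) = -1
P(9/2) = 1 + 4·(9/2) + 0·(9/2)·(7/2) + (-1)·(9/2)·(7/2)·(5/2) = -163/8

-163/8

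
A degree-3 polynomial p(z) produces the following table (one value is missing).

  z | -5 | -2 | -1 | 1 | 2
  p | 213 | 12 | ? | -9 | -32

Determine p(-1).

The 4 known values determine p uniquely (degree ≤ 3).
L_0(-1) = (1)·(-2)·(-3)/[(-3)·(-6)·(-7)] = -1/21
L_1(-1) = (4)·(-2)·(-3)/[(3)·(-3)·(-4)] = 2/3
L_2(-1) = (4)·(1)·(-3)/[(6)·(3)·(-1)] = 2/3
L_3(-1) = (4)·(1)·(-2)/[(7)·(4)·(1)] = -2/7
Sum: 213·(-1/21) + 12·(2/3) + (-9)·(2/3) + (-32)·(-2/7) = 1

1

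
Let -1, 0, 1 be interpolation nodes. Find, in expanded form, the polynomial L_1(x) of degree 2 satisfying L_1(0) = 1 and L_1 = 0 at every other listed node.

L_1(x) = -x^2 + 1

L_1(x) = (x + 1)(x - 1) / [(1)·(-1)]
       = (x^2 - 1) / (-1)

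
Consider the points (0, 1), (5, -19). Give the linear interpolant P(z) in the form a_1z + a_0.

P(z) = -4z + 1

Build the Lagrange basis polynomials:
L_0(z) = (z - 5) / [-5] = -(1/5)z + 1
L_1(z) = z / [5] = (1/5)z
P(z) = 1·L_0 + (-19)·L_1
  1·L_0(z) = -(1/5)z + 1
  (-19)·L_1(z) = -(19/5)z
Adding term by term: -4z + 1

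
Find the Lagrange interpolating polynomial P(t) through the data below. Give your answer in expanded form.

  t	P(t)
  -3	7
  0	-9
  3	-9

Build the Lagrange basis polynomials:
L_0(t) = t(t - 3) / [18] = (1/18)t^2 - (1/6)t
L_1(t) = (t + 3)(t - 3) / [-9] = -(1/9)t^2 + 1
L_2(t) = (t + 3)t / [18] = (1/18)t^2 + (1/6)t
P(t) = 7·L_0 + (-9)·L_1 + (-9)·L_2
  7·L_0(t) = (7/18)t^2 - (7/6)t
  (-9)·L_1(t) = t^2 - 9
  (-9)·L_2(t) = -(1/2)t^2 - (3/2)t
Adding term by term: (8/9)t^2 - (8/3)t - 9

P(t) = (8/9)t^2 - (8/3)t - 9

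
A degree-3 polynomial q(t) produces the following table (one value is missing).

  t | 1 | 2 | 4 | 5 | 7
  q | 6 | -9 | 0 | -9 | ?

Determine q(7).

The 4 known values determine q uniquely (degree ≤ 3).
Evaluate each Lagrange basis at t = 7:
L_0(7) = (5)·(3)·(2)/[(-1)·(-3)·(-4)] = -5/2
L_1(7) = (6)·(3)·(2)/[(1)·(-2)·(-3)] = 6
L_2(7) = (6)·(5)·(2)/[(3)·(2)·(-1)] = -10
L_3(7) = (6)·(5)·(3)/[(4)·(3)·(1)] = 15/2
Sum: 6·(-5/2) + (-9)·(6) + 0 + (-9)·(15/2) = -273/2

-273/2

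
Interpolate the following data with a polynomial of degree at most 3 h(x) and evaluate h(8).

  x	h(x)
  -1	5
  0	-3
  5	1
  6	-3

-1097/35

Evaluate each Lagrange basis at x = 8:
L_0(8) = (8)·(3)·(2)/[(-1)·(-6)·(-7)] = -8/7
L_1(8) = (9)·(3)·(2)/[(1)·(-5)·(-6)] = 9/5
L_2(8) = (9)·(8)·(2)/[(6)·(5)·(-1)] = -24/5
L_3(8) = (9)·(8)·(3)/[(7)·(6)·(1)] = 36/7
Sum: 5·(-8/7) + (-3)·(9/5) + 1·(-24/5) + (-3)·(36/7) = -1097/35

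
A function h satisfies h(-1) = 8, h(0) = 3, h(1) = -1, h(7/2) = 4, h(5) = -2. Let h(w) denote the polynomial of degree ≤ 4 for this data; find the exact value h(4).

Using Newton's divided-difference form:
h[-1,0] = (3 - 8) / (0 - (-1)) = -5
h[0,1] = (-1 - 3) / (1 - 0) = -4
h[1,7/2] = (4 - (-1)) / (7/2 - 1) = 2
h[7/2,5] = (-2 - 4) / (5 - 7/2) = -4
h[-1,0,1] = (-4 - (-5)) / (1 - (-1)) = 1/2
h[0,1,7/2] = (2 - (-4)) / (7/2 - 0) = 12/7
h[1,7/2,5] = (-4 - 2) / (5 - 1) = -3/2
h[-1,0,1,7/2] = (12/7 - 1/2) / (7/2 - (-1)) = 17/63
h[0,1,7/2,5] = (-3/2 - 12/7) / (5 - 0) = -9/14
h[-1,0,1,7/2,5] = (-9/14 - 17/63) / (5 - (-1)) = -115/756
h(4) = 8 + (-5)·(5) + (1/2)·(5)·(4) + (17/63)·(5)·(4)·(3) + (-115/756)·(5)·(4)·(3)·(1/2) = 583/126

583/126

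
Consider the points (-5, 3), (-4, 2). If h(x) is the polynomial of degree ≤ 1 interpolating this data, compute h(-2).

L_0(-2) = (2)/[(-1)] = -2
L_1(-2) = (3)/[(1)] = 3
Sum: 3·(-2) + 2·(3) = 0

0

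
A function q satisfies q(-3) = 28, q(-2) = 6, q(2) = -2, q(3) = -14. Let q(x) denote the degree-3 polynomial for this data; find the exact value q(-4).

Evaluate each Lagrange basis at x = -4:
L_0(-4) = (-2)·(-6)·(-7)/[(-1)·(-5)·(-6)] = 14/5
L_1(-4) = (-1)·(-6)·(-7)/[(1)·(-4)·(-5)] = -21/10
L_2(-4) = (-1)·(-2)·(-7)/[(5)·(4)·(-1)] = 7/10
L_3(-4) = (-1)·(-2)·(-6)/[(6)·(5)·(1)] = -2/5
Sum: 28·(14/5) + 6·(-21/10) + (-2)·(7/10) + (-14)·(-2/5) = 70

70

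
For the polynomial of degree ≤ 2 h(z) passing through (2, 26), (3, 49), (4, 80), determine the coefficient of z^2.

4

Build the Lagrange basis polynomials:
L_0(z) = (z - 3)(z - 4) / [2] = (1/2)z^2 - (7/2)z + 6
L_1(z) = (z - 2)(z - 4) / [-1] = -z^2 + 6z - 8
L_2(z) = (z - 2)(z - 3) / [2] = (1/2)z^2 - (5/2)z + 3
h(z) = 26·L_0 + 49·L_1 + 80·L_2
Only the coefficient of z^2 is needed; take it from each L_i and combine:
26·(1/2) + 49·(-1) + 80·(1/2) = 4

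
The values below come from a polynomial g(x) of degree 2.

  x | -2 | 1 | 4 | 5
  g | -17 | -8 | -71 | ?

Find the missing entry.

-108

The 3 known values determine g uniquely (degree ≤ 2).
L_0(5) = (4)·(1)/[(-3)·(-6)] = 2/9
L_1(5) = (7)·(1)/[(3)·(-3)] = -7/9
L_2(5) = (7)·(4)/[(6)·(3)] = 14/9
Sum: (-17)·(2/9) + (-8)·(-7/9) + (-71)·(14/9) = -108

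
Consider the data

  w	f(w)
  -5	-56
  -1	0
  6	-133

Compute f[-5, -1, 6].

f[-5,-1] = (0 - (-56)) / (-1 - (-5)) = 14
f[-1,6] = (-133 - 0) / (6 - (-1)) = -19
f[-5,-1,6] = (-19 - 14) / (6 - (-5)) = -3

-3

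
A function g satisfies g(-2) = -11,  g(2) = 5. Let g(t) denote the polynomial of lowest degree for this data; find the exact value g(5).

17

Evaluate each Lagrange basis at t = 5:
L_0(5) = (3)/[(-4)] = -3/4
L_1(5) = (7)/[(4)] = 7/4
Sum: (-11)·(-3/4) + 5·(7/4) = 17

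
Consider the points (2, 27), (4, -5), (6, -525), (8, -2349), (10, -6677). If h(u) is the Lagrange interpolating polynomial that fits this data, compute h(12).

-15093

Evaluate each Lagrange basis at u = 12:
L_0(12) = (8)·(6)·(4)·(2)/[(-2)·(-4)·(-6)·(-8)] = 1
L_1(12) = (10)·(6)·(4)·(2)/[(2)·(-2)·(-4)·(-6)] = -5
L_2(12) = (10)·(8)·(4)·(2)/[(4)·(2)·(-2)·(-4)] = 10
L_3(12) = (10)·(8)·(6)·(2)/[(6)·(4)·(2)·(-2)] = -10
L_4(12) = (10)·(8)·(6)·(4)/[(8)·(6)·(4)·(2)] = 5
Sum: 27·(1) + (-5)·(-5) + (-525)·(10) + (-2349)·(-10) + (-6677)·(5) = -15093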